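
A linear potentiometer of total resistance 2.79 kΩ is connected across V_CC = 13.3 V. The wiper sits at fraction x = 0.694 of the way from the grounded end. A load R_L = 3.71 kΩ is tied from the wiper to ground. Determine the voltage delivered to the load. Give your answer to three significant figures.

Split the track: R_lower = x·R_p = 1.936 kΩ, R_upper = (1−x)·R_p = 0.8537 kΩ.
(x·R_p) ‖ R_L = 1.272 kΩ.
Then V_out = V_CC · 1.272/(0.8537 + 1.272) = 7.959 V.
(Unloaded: V_out = x·V_CC = 9.23 V.)

V_out ≈ 7.96 V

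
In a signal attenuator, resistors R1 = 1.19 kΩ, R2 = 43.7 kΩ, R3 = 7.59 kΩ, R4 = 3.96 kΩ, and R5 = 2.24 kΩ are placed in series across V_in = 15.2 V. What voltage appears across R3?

ΣR = 1.19 + 43.7 + 7.59 + 3.96 + 2.24 = 58.68 kΩ.
V = V_in · R/ΣR = 15.2 × 0.1293 = 1.966 V.

V ≈ 1.97 V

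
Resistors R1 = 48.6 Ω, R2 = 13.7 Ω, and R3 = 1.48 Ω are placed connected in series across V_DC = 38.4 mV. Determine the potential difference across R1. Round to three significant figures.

V ≈ 29.3 mV

Total series resistance ΣR = 48.6 + 13.7 + 1.48 = 63.78 Ω.
By the voltage-divider rule, V = 38.4 × 48.60/63.78 = 29.26 mV.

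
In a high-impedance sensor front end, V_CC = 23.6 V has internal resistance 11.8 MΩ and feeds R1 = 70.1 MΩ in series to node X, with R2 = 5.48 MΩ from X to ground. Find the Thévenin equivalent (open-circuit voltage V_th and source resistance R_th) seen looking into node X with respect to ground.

V_th ≈ 1.48 V, R_th ≈ 5.14 MΩ

R1' = 11.8 + 70.1 = 81.90 MΩ (source resistance + R1).
Open-circuit (no load on X): V_th = V_CC · R2/(R1' + R2) = 23.6 × 5.48/(81.90 + 5.48) = 1.480 V.
Looking into X with the source shorted: R_th = R1'·R2/(R1'+R2) = 81.90 × 5.48/87.38 = 5.136 MΩ.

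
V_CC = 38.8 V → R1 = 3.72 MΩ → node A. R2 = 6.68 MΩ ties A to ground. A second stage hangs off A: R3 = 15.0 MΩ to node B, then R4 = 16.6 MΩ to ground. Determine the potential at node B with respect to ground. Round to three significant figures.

Node A sees R2 in parallel with the series input of stage 2, R3 + R4 = 31.60 MΩ.
R2 ‖ (R3+R4) = 5.514 MΩ.
First divider: V_A = V_CC · 5.514/(3.72 + 5.514) = 23.17 V.
V_B = V_A × 0.5253 = 12.17 V.

V_B ≈ 12.2 V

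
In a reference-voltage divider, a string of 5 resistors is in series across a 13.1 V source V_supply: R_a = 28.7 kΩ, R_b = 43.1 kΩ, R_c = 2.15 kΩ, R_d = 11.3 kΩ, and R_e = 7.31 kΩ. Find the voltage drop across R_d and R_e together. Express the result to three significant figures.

V ≈ 2.63 V

Total series resistance ΣR = 28.7 + 43.1 + 2.15 + 11.3 + 7.31 = 92.56 kΩ.
R_{R_d..R_e} = 11.3 + 7.31 = 18.61 kΩ.
V = V_supply · R/ΣR = 13.1 × 0.2011 = 2.634 V.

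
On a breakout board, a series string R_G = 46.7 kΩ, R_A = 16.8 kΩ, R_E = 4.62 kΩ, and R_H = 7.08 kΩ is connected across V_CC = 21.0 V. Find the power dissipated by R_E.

The common current is I = 21.0/75.20 = 0.2793 mA.
V(R_E) = I·R = 1.290 V; P = V·I = 1.290 × 0.2793 = 0.3603 mW.

P ≈ 0.360 mW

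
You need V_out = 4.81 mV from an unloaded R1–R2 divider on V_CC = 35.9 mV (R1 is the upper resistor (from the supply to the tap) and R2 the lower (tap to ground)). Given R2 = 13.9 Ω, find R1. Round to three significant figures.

R1 ≈ 89.8 Ω

Required fraction k = V_out/V_CC = 0.1340.
R1 = R2·(1/k − 1) = 13.9 × 6.464 = 89.84 Ω.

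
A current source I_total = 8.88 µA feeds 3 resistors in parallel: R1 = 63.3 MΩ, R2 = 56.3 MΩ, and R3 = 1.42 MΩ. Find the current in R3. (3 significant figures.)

ΣG = 1/63.3 + 1/56.3 + 1/1.42 = 0.7378.
Current divider: I(R3) = I_total · G_k/ΣG = 8.88 × (0.7042/0.7378) = 8.88 × 0.9545 = 8.476 µA.

I ≈ 8.48 µA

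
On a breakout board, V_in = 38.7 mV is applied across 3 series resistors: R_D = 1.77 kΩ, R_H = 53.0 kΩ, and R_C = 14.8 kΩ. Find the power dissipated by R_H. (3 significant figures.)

Series current I = V_in/ΣR = 38.7/69.57 = 0.5563 µA.
P(R_H) = I²·R_H = (0.5563)² × 53.0 = 16.40 nW.

P ≈ 16.4 nW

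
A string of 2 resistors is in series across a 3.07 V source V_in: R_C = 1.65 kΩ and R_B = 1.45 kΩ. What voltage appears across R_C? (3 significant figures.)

V ≈ 1.63 V

Total series resistance ΣR = 1.65 + 1.45 = 3.100 kΩ.
By the voltage-divider rule, V = 3.07 × 1.650/3.100 = 1.634 V.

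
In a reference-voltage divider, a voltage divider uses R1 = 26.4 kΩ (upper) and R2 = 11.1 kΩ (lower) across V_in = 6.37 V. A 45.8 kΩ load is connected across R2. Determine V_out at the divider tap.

First combine the lower leg with the load: R2 ‖ R_L = 8.935 kΩ.
Voltage divider with the loaded lower leg: V_out = 6.37 × 8.935/(26.4 + 8.935) = 6.37 × 0.2529 = 1.611 V.

V_out ≈ 1.61 V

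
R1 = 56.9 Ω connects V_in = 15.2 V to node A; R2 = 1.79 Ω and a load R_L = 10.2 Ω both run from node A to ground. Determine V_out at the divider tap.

V_out ≈ 0.396 V

R2 ‖ R_L = (1.79 × 10.2)/(1.79 + 10.2) = 1.523 Ω.
Then V_out = V_in · R2'/(R1 + R2') = 15.2 × 1.523/58.42 = 0.3962 V.
(Unloaded it would be 0.464 V; the load pulls it down.)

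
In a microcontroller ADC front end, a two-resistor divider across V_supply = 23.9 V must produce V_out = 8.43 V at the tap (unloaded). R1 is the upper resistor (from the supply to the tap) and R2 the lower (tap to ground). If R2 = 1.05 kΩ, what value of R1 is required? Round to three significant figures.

Required fraction k = V_out/V_supply = 0.3527.
Rearranging, R1 = R2·(1−k)/k = 1.05 × 1.835 = 1.927 kΩ.

R1 ≈ 1.93 kΩ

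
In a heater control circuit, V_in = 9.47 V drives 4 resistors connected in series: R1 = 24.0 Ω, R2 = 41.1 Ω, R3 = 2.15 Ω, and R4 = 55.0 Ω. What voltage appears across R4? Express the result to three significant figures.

Total series resistance ΣR = 24.0 + 41.1 + 2.15 + 55.0 = 122.2 Ω.
V = V_in · R/ΣR = 9.47 × 0.4499 = 4.261 V.

V ≈ 4.26 V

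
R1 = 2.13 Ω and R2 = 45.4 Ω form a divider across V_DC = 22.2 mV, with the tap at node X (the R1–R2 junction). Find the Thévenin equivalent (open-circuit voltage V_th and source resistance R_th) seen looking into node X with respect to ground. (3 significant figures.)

With X open, the divider is unloaded: V_th = 22.2 × 45.4/47.53 = 21.21 mV.
With V_DC suppressed (replaced by a short), R_th = R1 ‖ R2 = (2.130 × 45.4)/(2.130 + 45.4) = 2.035 Ω.

V_th ≈ 21.2 mV, R_th ≈ 2.03 Ω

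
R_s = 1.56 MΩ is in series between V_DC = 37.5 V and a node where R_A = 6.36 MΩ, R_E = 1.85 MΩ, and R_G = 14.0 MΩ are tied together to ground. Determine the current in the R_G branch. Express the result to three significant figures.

I ≈ 1.22 µA

Parallel bank: R_p = 1/(1/6.36 + 1/1.85 + 1/14.0) = 1.300 MΩ.
V_A by voltage divider: V_A = 37.5 × 1.300/(1.56 + 1.300) = 17.05 V.
I(R_G) = V_A / R_G = 17.05/14.0 = 1.218 µA.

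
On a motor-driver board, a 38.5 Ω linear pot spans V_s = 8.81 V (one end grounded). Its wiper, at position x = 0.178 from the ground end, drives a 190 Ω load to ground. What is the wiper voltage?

Lower segment x·R_p = 6.853 Ω; upper segment (1−x)·R_p = 31.65 Ω.
R_L loads the lower segment: effective lower R = 6.614 Ω.
Then V_out = V_s · 6.614/(31.65 + 6.614) = 1.523 V.

V_out ≈ 1.52 V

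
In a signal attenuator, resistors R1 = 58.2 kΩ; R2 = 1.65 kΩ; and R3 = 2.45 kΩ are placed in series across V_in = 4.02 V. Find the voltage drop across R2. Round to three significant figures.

V ≈ 0.106 V

Total series resistance ΣR = 58.2 + 1.65 + 2.45 = 62.30 kΩ.
By the voltage-divider rule, V = 4.02 × 1.650/62.30 = 0.1065 V.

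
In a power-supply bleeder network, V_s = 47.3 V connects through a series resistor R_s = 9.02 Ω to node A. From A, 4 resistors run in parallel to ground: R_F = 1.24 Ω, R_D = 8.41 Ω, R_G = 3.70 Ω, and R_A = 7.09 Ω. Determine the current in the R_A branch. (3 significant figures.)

Parallel bank: R_p = 1/(1/1.24 + 1/8.41 + 1/3.70 + 1/7.09) = 0.7481 Ω.
V_A by voltage divider: V_A = 47.3 × 0.7481/(9.02 + 0.7481) = 3.623 V.
I(R_A) = V_A / R_A = 3.623/7.09 = 0.5110 A.
(Check via current divider: I_total = 4.842 A; share G_k/ΣG = 0.1055 → same result.)

I ≈ 0.511 A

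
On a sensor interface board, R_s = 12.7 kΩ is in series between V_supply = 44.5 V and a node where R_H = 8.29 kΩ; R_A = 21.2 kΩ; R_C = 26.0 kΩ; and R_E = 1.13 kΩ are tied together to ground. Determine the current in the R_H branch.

Combine the parallel branches: R_p = (1/8.29 + 1/21.2 + 1/26.0 + 1/1.13)⁻¹ = 0.9164 kΩ.
Node voltage V_A = V_supply · R_p/(R_s + R_p) = 44.5 × 0.06730 = 2.995 V.
Branch current I = V_A/R_H = 2.995/8.29 = 0.3613 mA.
(Check via current divider: I_total = 3.268 mA; share G_k/ΣG = 0.1105 → same result.)

I ≈ 0.361 mA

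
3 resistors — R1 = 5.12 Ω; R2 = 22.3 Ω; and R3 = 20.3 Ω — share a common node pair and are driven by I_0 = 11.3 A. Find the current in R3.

Conductances: ΣG = 1/5.12 + 1/22.3 + 1/20.3 = 0.2894 (1/Ω).
Current divider: I(R3) = I_0 · G_k/ΣG = 11.3 × (0.04926/0.2894) = 11.3 × 0.1702 = 1.923 A.

I ≈ 1.92 A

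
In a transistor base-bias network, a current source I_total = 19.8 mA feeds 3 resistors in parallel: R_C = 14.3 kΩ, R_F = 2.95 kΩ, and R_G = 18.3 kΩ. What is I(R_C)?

I ≈ 2.99 mA

Total conductance ΣG = 1/14.3 + 1/2.95 + 1/18.3 = 0.4636 (units of 1/kΩ).
Current divider: I(R_C) = I_total · G_k/ΣG = 19.8 × (0.06993/0.4636) = 19.8 × 0.1509 = 2.987 mA.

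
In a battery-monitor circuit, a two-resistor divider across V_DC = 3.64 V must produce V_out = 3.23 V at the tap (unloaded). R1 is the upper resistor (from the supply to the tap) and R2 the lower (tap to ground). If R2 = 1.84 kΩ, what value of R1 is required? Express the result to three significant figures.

V_out/V_DC = R2/(R1+R2) = 0.8874.
R1 = R2·(1/k − 1) = 1.84 × 0.1269 = 0.2336 kΩ.

R1 ≈ 0.234 kΩ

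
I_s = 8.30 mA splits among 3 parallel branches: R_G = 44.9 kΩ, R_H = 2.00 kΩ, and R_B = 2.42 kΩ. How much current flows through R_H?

Total conductance ΣG = 1/44.9 + 1/2.00 + 1/2.42 = 0.9355 (units of 1/kΩ).
Current divider: I(R_H) = I_s · G_k/ΣG = 8.30 × (0.5000/0.9355) = 8.30 × 0.5345 = 4.436 mA.

I ≈ 4.44 mA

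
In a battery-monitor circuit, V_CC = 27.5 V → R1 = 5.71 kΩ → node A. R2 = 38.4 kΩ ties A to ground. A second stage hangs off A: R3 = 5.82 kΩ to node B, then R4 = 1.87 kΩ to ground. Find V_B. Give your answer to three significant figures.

The second stage (R3 + R4 = 7.690 kΩ) loads node A in parallel with R2.
Effective lower resistance at A: R2 ‖ 7.690 = 6.407 kΩ.
V_A = 27.5 × 6.407/(5.71 + 6.407) = 14.54 V.
Stage 2 is unloaded, so V_B = V_A · R4/(R3+R4) = 14.54 × 1.87/7.690 = 3.536 V.

V_B ≈ 3.54 V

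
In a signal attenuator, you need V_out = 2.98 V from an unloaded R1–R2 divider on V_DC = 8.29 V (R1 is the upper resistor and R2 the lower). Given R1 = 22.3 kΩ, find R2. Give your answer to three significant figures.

R2 ≈ 12.5 kΩ

Required fraction k = V_out/V_DC = 0.3595.
So R2 = R1 · V_out/(V_DC − V_out) = 22.3 × 2.98/(8.29 − 2.98) = 22.3 × 0.5612 = 12.51 kΩ.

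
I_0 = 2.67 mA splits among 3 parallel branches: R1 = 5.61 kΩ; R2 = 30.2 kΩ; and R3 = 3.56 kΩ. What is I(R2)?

Total conductance ΣG = 1/5.61 + 1/30.2 + 1/3.56 = 0.4923 (units of 1/kΩ).
Current divider: I(R2) = I_0 · G_k/ΣG = 2.67 × (0.03311/0.4923) = 2.67 × 0.06727 = 0.1796 mA.

I ≈ 0.180 mA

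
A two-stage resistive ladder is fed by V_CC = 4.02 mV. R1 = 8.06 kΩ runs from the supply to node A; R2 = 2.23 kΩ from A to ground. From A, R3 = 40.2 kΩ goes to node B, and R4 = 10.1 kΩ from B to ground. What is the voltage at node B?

V_B ≈ 0.169 mV

Node A sees R2 in parallel with the series input of stage 2, R3 + R4 = 50.30 kΩ.
R2 ‖ (R3+R4) = 2.135 kΩ.
First divider: V_A = V_CC · 2.135/(8.06 + 2.135) = 0.8420 mV.
Then the unloaded second divider: V_B = V_A × R4/(R3+R4) = 0.8420 × 0.2008 = 0.1691 mV.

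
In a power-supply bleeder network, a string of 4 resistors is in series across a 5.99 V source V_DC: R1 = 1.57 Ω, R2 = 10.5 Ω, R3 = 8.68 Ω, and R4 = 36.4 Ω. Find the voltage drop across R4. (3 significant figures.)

V ≈ 3.82 V

Total series resistance ΣR = 1.57 + 10.5 + 8.68 + 36.4 = 57.15 Ω.
V = V_DC · R/ΣR = 5.99 × 0.6369 = 3.815 V.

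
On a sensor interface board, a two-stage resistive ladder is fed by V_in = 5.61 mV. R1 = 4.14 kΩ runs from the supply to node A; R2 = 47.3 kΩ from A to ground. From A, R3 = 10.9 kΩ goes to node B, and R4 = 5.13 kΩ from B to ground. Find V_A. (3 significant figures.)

V_A ≈ 4.17 mV

The second stage (R3 + R4 = 16.03 kΩ) loads node A in parallel with R2.
R2 ‖ (R3+R4) = 11.97 kΩ.
So V_A = 5.61 × 0.7431 = 4.169 mV.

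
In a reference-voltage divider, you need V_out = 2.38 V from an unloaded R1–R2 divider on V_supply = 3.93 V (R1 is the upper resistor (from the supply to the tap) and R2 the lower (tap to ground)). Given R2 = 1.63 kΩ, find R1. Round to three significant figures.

Required fraction k = V_out/V_supply = 0.6056.
R1 = R2·(1/k − 1) = 1.63 × 0.6513 = 1.062 kΩ.

R1 ≈ 1.06 kΩ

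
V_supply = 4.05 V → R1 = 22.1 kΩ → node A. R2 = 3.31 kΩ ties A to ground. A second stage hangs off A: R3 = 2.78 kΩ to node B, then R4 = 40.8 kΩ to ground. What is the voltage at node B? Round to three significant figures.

V_B ≈ 0.463 V

The second stage (R3 + R4 = 43.58 kΩ) loads node A in parallel with R2.
Effective lower resistance at A: R2 ‖ 43.58 = 3.076 kΩ.
V_A = 4.05 × 3.076/(22.1 + 3.076) = 0.4949 V.
V_B = V_A × 0.9362 = 0.4633 V.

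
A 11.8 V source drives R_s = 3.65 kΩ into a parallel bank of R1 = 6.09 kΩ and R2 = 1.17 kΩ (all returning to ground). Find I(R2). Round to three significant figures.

I ≈ 2.14 mA

Parallel bank: R_p = 1/(1/6.09 + 1/1.17) = 0.9814 kΩ.
Node voltage V_A = V_supply · R_p/(R_s + R_p) = 11.8 × 0.2119 = 2.501 V.
I(R2) = V_A / R2 = 2.501/1.17 = 2.137 mA.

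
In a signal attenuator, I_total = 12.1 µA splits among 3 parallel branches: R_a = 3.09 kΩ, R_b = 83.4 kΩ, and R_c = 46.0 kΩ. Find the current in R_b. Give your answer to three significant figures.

I ≈ 0.406 µA

ΣG = 1/3.09 + 1/83.4 + 1/46.0 = 0.3574.
R_b takes the fraction G_k/ΣG = 0.01199/0.3574 = 0.03355, so I = 12.1 × 0.03355 = 0.4060 µA.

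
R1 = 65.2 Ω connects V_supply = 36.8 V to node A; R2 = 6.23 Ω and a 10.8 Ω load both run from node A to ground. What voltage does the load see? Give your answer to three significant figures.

The load sits in parallel with R2, giving an effective lower resistance R2' = R2·R_L/(R2+R_L) = 3.951 Ω.
Voltage divider with the loaded lower leg: V_out = 36.8 × 3.951/(65.2 + 3.951) = 36.8 × 0.05713 = 2.103 V.
(Unloaded it would be 3.21 V; the load pulls it down.)

V_out ≈ 2.10 V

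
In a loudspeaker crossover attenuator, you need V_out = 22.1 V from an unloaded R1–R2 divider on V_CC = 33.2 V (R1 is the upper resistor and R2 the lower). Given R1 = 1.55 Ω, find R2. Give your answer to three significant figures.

V_out/V_CC = R2/(R1+R2) = 0.6657.
So R2 = R1 · V_out/(V_CC − V_out) = 1.55 × 22.1/(33.2 − 22.1) = 1.55 × 1.991 = 3.086 Ω.

R2 ≈ 3.09 Ω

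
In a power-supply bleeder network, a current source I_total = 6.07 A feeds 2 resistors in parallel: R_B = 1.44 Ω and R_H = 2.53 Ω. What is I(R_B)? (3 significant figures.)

I ≈ 3.87 A

With just two branches, the current splits inversely with resistance.
I(R_B) = 6.07 × 2.53/(1.44 + 2.53) = 6.07 × 0.6373 = 3.868 A.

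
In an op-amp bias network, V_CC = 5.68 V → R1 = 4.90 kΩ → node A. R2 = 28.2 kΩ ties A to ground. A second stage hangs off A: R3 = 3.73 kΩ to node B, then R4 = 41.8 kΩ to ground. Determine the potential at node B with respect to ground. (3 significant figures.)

Looking into the second stage from A: R3 + R4 = 45.53 kΩ appears in parallel with R2.
R2 ‖ (R3+R4) = 17.41 kΩ.
First divider: V_A = V_CC · 17.41/(4.90 + 17.41) = 4.433 V.
V_B = V_A × 0.9181 = 4.070 V.

V_B ≈ 4.07 V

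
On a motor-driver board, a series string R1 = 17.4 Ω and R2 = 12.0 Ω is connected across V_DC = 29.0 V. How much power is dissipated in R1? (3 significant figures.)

P ≈ 16.9 W

Series current I = V_DC/ΣR = 29.0/29.40 = 0.9864 A.
V(R1) = I·R = 17.16 V; P = V·I = 17.16 × 0.9864 = 16.93 W.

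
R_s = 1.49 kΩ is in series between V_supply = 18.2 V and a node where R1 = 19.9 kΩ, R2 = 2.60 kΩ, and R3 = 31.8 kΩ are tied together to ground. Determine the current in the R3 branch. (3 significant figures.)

I ≈ 0.338 mA

Equivalent of the parallel group: R_p = 2.144 kΩ.
V_A = 18.2 × 2.144/3.634 = 10.74 V.
I(R3) = V_A / R3 = 10.74/31.8 = 0.3377 mA.
(Check via current divider: I_total = 5.008 mA; share G_k/ΣG = 0.06744 → same result.)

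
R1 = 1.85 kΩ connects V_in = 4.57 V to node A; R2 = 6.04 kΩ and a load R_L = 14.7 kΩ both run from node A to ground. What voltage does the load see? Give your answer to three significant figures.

V_out ≈ 3.19 V

R2 ‖ R_L = (6.04 × 14.7)/(6.04 + 14.7) = 4.281 kΩ.
Then V_out = V_in · R2'/(R1 + R2') = 4.57 × 4.281/6.131 = 3.191 V.
(Unloaded it would be 3.50 V; the load pulls it down.)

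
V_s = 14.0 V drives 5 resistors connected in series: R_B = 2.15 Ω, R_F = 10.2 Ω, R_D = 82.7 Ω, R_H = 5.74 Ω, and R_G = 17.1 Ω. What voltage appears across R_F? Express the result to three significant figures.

V ≈ 1.21 V

Series total: ΣR = 2.15 + 10.2 + 82.7 + 5.74 + 17.1 = 117.9 Ω.
Voltage divider: V = V_s · (10.20 / 117.9) = 14.0 × 0.08652 = 1.211 V.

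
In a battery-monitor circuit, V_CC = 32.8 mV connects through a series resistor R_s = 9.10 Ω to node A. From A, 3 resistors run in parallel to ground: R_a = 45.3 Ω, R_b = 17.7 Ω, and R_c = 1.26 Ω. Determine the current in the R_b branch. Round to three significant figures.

Combine the parallel branches: R_p = (1/45.3 + 1/17.7 + 1/1.26)⁻¹ = 1.146 Ω.
V_A by voltage divider: V_A = 32.8 × 1.146/(9.10 + 1.146) = 3.670 mV.
Branch current I = V_A/R_b = 3.670/17.7 = 0.2073 mA.
(Check via current divider: I_total = 3.201 mA; share G_k/ΣG = 0.06477 → same result.)

I ≈ 0.207 mA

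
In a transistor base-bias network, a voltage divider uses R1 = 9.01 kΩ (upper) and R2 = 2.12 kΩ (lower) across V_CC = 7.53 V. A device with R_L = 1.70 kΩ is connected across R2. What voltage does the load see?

R2 ‖ R_L = (2.12 × 1.70)/(2.12 + 1.70) = 0.9435 kΩ.
Voltage divider with the loaded lower leg: V_out = 7.53 × 0.9435/(9.01 + 0.9435) = 7.53 × 0.09479 = 0.7137 V.
(Unloaded it would be 1.43 V; the load pulls it down.)

V_out ≈ 0.714 V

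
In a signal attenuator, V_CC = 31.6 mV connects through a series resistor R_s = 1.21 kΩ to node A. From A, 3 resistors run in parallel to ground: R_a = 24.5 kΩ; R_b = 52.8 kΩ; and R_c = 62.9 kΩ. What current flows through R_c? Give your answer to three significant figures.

I ≈ 0.460 µA

Parallel bank: R_p = 1/(1/24.5 + 1/52.8 + 1/62.9) = 13.22 kΩ.
V_A by voltage divider: V_A = 31.6 × 13.22/(1.21 + 13.22) = 28.95 mV.
I(R_c) = V_A / R_c = 28.95/62.9 = 0.4603 µA.
(Equivalently: I_total = 2.190 µA, then current-divider fraction G_k/ΣG = 0.2101.)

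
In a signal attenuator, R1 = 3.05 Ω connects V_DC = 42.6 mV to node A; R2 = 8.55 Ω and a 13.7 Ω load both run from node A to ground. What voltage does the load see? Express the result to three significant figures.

V_out ≈ 27.0 mV

First combine the lower leg with the load: R2 ‖ R_L = 5.264 Ω.
Then V_out = V_DC · R2'/(R1 + R2') = 42.6 × 5.264/8.314 = 26.97 mV.
(Unloaded it would be 31.4 mV; the load pulls it down.)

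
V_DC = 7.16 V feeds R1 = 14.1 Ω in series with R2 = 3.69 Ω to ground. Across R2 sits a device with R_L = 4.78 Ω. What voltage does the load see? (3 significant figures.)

First combine the lower leg with the load: R2 ‖ R_L = 2.082 Ω.
Then V_out = V_DC · R2'/(R1 + R2') = 7.16 × 2.082/16.18 = 0.9214 V.
(Unloaded it would be 1.49 V; the load pulls it down.)

V_out ≈ 0.921 V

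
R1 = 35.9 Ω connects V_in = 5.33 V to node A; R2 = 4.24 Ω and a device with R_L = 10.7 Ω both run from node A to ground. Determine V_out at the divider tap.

V_out ≈ 0.416 V

First combine the lower leg with the load: R2 ‖ R_L = 3.037 Ω.
Voltage divider with the loaded lower leg: V_out = 5.33 × 3.037/(35.9 + 3.037) = 5.33 × 0.07799 = 0.4157 V.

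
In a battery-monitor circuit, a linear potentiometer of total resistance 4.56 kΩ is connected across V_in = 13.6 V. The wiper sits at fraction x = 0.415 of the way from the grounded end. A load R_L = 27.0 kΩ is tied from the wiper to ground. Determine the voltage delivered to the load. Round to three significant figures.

V_out ≈ 5.42 V

Split the track: R_lower = x·R_p = 1.892 kΩ, R_upper = (1−x)·R_p = 2.668 kΩ.
Lower segment in parallel with the load: 1.892 ‖ 27.0 = 1.768 kΩ.
Loaded-divider output: V_out = 13.6 × 0.3987 = 5.422 V.
(Unloaded: V_out = x·V_in = 5.64 V.)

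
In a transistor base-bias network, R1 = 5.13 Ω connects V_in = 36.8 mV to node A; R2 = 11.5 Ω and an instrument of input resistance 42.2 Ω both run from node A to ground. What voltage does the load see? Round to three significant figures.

R2 ‖ R_L = (11.5 × 42.2)/(11.5 + 42.2) = 9.037 Ω.
Now apply the divider: V_out = 36.8 × 0.6379 = 23.47 mV.

V_out ≈ 23.5 mV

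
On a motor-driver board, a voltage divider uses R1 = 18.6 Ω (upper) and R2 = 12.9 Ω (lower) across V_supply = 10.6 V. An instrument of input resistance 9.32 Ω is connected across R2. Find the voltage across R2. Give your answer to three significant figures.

V_out ≈ 2.39 V

The load sits in parallel with R2, giving an effective lower resistance R2' = R2·R_L/(R2+R_L) = 5.411 Ω.
Then V_out = V_supply · R2'/(R1 + R2') = 10.6 × 5.411/24.01 = 2.389 V.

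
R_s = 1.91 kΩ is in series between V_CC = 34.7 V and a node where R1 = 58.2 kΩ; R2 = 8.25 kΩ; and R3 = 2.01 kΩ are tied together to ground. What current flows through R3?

I ≈ 7.80 mA

Equivalent of the parallel group: R_p = 1.573 kΩ.
Node voltage V_A = V_CC · R_p/(R_s + R_p) = 34.7 × 0.4516 = 15.67 V.
Branch current I = V_A/R3 = 15.67/2.01 = 7.795 mA.
(Check via current divider: I_total = 9.964 mA; share G_k/ΣG = 0.7824 → same result.)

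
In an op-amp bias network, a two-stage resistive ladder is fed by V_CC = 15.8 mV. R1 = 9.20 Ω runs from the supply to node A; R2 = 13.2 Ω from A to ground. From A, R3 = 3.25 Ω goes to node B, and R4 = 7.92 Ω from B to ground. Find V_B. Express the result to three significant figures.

The second stage (R3 + R4 = 11.17 Ω) loads node A in parallel with R2.
Effective lower resistance at A: R2 ‖ 11.17 = 6.050 Ω.
V_A = 15.8 × 6.050/(9.20 + 6.050) = 6.268 mV.
Then the unloaded second divider: V_B = V_A × R4/(R3+R4) = 6.268 × 0.7090 = 4.445 mV.

V_B ≈ 4.44 mV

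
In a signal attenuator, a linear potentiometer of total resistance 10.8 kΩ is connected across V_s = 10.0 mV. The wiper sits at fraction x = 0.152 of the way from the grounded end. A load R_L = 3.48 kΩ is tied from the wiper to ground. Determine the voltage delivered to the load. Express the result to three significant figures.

The pot divides into 9.158 kΩ above the wiper and 1.642 kΩ below.
(x·R_p) ‖ R_L = 1.115 kΩ.
Then V_out = V_s · 1.115/(9.158 + 1.115) = 1.086 mV.

V_out ≈ 1.09 mV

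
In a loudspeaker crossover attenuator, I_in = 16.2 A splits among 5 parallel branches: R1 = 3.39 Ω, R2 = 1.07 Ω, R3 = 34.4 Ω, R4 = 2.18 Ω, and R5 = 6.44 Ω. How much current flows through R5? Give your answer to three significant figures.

Conductances: ΣG = 1/3.39 + 1/1.07 + 1/34.4 + 1/2.18 + 1/6.44 = 1.873 (1/Ω).
R5 takes the fraction G_k/ΣG = 0.1553/1.873 = 0.08292, so I = 16.2 × 0.08292 = 1.343 A.

I ≈ 1.34 A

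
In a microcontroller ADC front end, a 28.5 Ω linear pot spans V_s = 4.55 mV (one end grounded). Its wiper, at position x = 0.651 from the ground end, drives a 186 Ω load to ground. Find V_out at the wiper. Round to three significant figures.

Lower segment x·R_p = 18.55 Ω; upper segment (1−x)·R_p = 9.946 Ω.
Lower segment in parallel with the load: 18.55 ‖ 186 = 16.87 Ω.
V_out = 4.55 × 16.87/(9.946 + 16.87) = 2.862 mV.

V_out ≈ 2.86 mV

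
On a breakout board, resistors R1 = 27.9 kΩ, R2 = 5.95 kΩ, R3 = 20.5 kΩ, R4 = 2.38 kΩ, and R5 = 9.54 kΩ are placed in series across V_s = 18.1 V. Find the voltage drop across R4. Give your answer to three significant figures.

V ≈ 0.650 V

Series total: ΣR = 27.9 + 5.95 + 20.5 + 2.38 + 9.54 = 66.27 kΩ.
V = V_s · R/ΣR = 18.1 × 0.03591 = 0.6500 V.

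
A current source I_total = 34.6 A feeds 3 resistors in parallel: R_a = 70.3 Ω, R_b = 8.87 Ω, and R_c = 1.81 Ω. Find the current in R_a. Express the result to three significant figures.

Total conductance ΣG = 1/70.3 + 1/8.87 + 1/1.81 = 0.6795 (units of 1/Ω).
Current divider: I(R_a) = I_total · G_k/ΣG = 34.6 × (0.01422/0.6795) = 34.6 × 0.02094 = 0.7244 A.

I ≈ 0.724 A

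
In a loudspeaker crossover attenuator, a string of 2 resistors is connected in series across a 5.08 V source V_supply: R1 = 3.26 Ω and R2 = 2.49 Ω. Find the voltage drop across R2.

V ≈ 2.20 V

Total series resistance ΣR = 3.26 + 2.49 = 5.750 Ω.
V = V_supply · R/ΣR = 5.08 × 0.4330 = 2.200 V.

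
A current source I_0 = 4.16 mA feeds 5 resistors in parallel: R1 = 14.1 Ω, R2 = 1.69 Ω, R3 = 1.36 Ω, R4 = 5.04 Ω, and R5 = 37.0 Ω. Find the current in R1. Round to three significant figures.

Conductances: ΣG = 1/14.1 + 1/1.69 + 1/1.36 + 1/5.04 + 1/37.0 = 1.623 (1/Ω).
R1 takes the fraction G_k/ΣG = 0.07092/1.623 = 0.04369, so I = 4.16 × 0.04369 = 0.1817 mA.

I ≈ 0.182 mA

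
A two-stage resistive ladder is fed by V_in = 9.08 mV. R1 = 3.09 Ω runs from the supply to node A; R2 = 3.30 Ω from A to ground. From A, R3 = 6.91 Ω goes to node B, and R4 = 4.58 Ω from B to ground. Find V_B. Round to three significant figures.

The second stage (R3 + R4 = 11.49 Ω) loads node A in parallel with R2.
Effective lower resistance at A: R2 ‖ 11.49 = 2.564 Ω.
V_A = 9.08 × 2.564/(3.09 + 2.564) = 4.117 mV.
Then the unloaded second divider: V_B = V_A × R4/(R3+R4) = 4.117 × 0.3986 = 1.641 mV.

V_B ≈ 1.64 mV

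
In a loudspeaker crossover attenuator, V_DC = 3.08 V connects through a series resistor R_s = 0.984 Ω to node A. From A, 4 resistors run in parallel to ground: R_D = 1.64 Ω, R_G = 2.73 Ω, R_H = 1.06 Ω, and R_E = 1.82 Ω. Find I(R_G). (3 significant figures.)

Equivalent of the parallel group: R_p = 0.4050 Ω.
V_A by voltage divider: V_A = 3.08 × 0.4050/(0.984 + 0.4050) = 0.8981 V.
I(R_G) = V_A / R_G = 0.8981/2.73 = 0.3290 A.
(Check via current divider: I_total = 2.217 A; share G_k/ΣG = 0.1484 → same result.)

I ≈ 0.329 A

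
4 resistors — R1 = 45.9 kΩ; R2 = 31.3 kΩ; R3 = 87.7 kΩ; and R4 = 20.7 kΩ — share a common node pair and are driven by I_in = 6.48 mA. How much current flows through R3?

I ≈ 0.651 mA

Conductances: ΣG = 1/45.9 + 1/31.3 + 1/87.7 + 1/20.7 = 0.1134 (1/kΩ).
By the current-divider rule, I = I_in · G_k/ΣG = 6.48 × 0.1005 = 0.6513 mA.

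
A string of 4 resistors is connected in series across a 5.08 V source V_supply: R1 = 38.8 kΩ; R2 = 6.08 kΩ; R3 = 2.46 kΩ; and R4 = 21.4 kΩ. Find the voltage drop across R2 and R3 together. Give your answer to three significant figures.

ΣR = 38.8 + 6.08 + 2.46 + 21.4 = 68.74 kΩ.
R_{R2..R3} = 6.08 + 2.46 = 8.540 kΩ.
Voltage divider: V = V_supply · (8.540 / 68.74) = 5.08 × 0.1242 = 0.6311 V.

V ≈ 0.631 V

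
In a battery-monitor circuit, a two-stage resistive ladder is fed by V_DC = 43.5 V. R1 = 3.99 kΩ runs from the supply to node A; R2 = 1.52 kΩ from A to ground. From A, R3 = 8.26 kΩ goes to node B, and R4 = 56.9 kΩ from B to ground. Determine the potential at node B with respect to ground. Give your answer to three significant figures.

Looking into the second stage from A: R3 + R4 = 65.16 kΩ appears in parallel with R2.
Effective lower resistance at A: R2 ‖ 65.16 = 1.485 kΩ.
V_A = 43.5 × 1.485/(3.99 + 1.485) = 11.80 V.
V_B = V_A × 0.8732 = 10.30 V.

V_B ≈ 10.3 V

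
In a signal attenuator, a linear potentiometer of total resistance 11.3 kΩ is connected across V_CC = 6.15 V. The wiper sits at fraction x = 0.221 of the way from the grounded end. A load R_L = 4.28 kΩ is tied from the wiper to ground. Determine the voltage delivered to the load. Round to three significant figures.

Lower segment x·R_p = 2.497 kΩ; upper segment (1−x)·R_p = 8.803 kΩ.
(x·R_p) ‖ R_L = 1.577 kΩ.
Loaded-divider output: V_out = 6.15 × 0.1519 = 0.9344 V.

V_out ≈ 0.934 V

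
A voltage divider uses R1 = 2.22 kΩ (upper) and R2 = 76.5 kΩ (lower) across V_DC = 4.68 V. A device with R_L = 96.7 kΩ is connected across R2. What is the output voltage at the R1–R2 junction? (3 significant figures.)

The load sits in parallel with R2, giving an effective lower resistance R2' = R2·R_L/(R2+R_L) = 42.71 kΩ.
Now apply the divider: V_out = 4.68 × 0.9506 = 4.449 V.

V_out ≈ 4.45 V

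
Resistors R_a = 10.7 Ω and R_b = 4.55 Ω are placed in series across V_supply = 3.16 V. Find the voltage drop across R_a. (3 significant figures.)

Series total: ΣR = 10.7 + 4.55 = 15.25 Ω.
By the voltage-divider rule, V = 3.16 × 10.70/15.25 = 2.217 V.

V ≈ 2.22 V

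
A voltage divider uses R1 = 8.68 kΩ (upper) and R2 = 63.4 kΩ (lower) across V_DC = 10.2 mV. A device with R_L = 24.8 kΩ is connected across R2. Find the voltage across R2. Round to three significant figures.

The load sits in parallel with R2, giving an effective lower resistance R2' = R2·R_L/(R2+R_L) = 17.83 kΩ.
Now apply the divider: V_out = 10.2 × 0.6725 = 6.860 mV.

V_out ≈ 6.86 mV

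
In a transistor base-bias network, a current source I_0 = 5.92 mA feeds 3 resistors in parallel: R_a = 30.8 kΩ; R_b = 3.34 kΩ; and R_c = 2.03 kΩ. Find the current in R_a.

I ≈ 0.233 mA

ΣG = 1/30.8 + 1/3.34 + 1/2.03 = 0.8245.
R_a takes the fraction G_k/ΣG = 0.03247/0.8245 = 0.03938, so I = 5.92 × 0.03938 = 0.2331 mA.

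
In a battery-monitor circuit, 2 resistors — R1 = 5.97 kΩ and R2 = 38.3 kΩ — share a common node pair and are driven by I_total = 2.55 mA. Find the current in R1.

I ≈ 2.21 mA

Two-branch current divider: I_k = I_total · R_other/(R_1 + R_2).
So I = 2.55 × 38.3/44.27 = 2.206 mA.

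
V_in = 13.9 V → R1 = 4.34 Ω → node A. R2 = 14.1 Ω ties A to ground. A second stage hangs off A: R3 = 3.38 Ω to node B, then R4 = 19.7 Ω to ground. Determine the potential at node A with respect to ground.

V_A ≈ 9.29 V

Looking into the second stage from A: R3 + R4 = 23.08 Ω appears in parallel with R2.
R2 ‖ (R3+R4) = 8.753 Ω.
First divider: V_A = V_in · 8.753/(4.34 + 8.753) = 9.292 V.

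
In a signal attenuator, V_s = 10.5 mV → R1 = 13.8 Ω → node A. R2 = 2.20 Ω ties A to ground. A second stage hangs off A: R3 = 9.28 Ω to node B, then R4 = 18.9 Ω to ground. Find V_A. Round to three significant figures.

V_A ≈ 1.35 mV

The second stage (R3 + R4 = 28.18 Ω) loads node A in parallel with R2.
Effective lower resistance at A: R2 ‖ 28.18 = 2.041 Ω.
First divider: V_A = V_s · 2.041/(13.8 + 2.041) = 1.353 mV.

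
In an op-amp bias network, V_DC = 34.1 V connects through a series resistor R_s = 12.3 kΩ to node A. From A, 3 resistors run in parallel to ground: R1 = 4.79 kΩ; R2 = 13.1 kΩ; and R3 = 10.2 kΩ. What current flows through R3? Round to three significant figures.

Combine the parallel branches: R_p = (1/4.79 + 1/13.1 + 1/10.2)⁻¹ = 2.610 kΩ.
V_A = 34.1 × 2.610/14.91 = 5.969 V.
I(R3) = V_A / R3 = 5.969/10.2 = 0.5852 mA.
(Equivalently: I_total = 2.287 mA, then current-divider fraction G_k/ΣG = 0.2559.)

I ≈ 0.585 mA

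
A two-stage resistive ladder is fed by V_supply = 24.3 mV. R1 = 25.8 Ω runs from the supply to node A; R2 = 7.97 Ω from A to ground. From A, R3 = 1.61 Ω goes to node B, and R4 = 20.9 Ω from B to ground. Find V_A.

The second stage (R3 + R4 = 22.51 Ω) loads node A in parallel with R2.
R2 ‖ (R3+R4) = 5.886 Ω.
First divider: V_A = V_supply · 5.886/(25.8 + 5.886) = 4.514 mV.

V_A ≈ 4.51 mV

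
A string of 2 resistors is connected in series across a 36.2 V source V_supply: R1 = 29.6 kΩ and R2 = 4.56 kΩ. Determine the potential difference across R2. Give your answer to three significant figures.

ΣR = 29.6 + 4.56 = 34.16 kΩ.
By the voltage-divider rule, V = 36.2 × 4.560/34.16 = 4.832 V.

V ≈ 4.83 V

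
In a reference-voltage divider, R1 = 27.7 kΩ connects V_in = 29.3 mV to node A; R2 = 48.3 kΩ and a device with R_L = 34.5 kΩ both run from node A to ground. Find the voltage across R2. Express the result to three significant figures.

First combine the lower leg with the load: R2 ‖ R_L = 20.12 kΩ.
Then V_out = V_in · R2'/(R1 + R2') = 29.3 × 20.12/47.83 = 12.33 mV.
(Unloaded it would be 18.6 mV; the load pulls it down.)

V_out ≈ 12.3 mV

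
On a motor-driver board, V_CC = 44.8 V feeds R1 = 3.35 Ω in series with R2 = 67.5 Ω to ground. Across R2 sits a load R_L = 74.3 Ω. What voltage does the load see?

R2 ‖ R_L = (67.5 × 74.3)/(67.5 + 74.3) = 35.37 Ω.
Voltage divider with the loaded lower leg: V_out = 44.8 × 35.37/(3.35 + 35.37) = 44.8 × 0.9135 = 40.92 V.

V_out ≈ 40.9 V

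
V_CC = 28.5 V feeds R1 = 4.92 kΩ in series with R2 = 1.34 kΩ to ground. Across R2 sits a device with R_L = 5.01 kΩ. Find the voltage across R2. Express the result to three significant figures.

The load sits in parallel with R2, giving an effective lower resistance R2' = R2·R_L/(R2+R_L) = 1.057 kΩ.
Now apply the divider: V_out = 28.5 × 0.1769 = 5.041 V.

V_out ≈ 5.04 V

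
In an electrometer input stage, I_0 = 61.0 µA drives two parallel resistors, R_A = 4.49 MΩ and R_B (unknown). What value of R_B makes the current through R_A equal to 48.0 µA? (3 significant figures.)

In a two-way split, I_A/I_0 = R_B/(R_A + R_B).
With f = 0.7869, R_B = R_A · f/(1−f) = 4.49 × 3.692 = 16.58 MΩ.

R_B ≈ 16.6 MΩ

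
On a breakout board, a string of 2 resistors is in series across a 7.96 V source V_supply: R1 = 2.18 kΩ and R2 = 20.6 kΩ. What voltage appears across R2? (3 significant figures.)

Series total: ΣR = 2.18 + 20.6 = 22.78 kΩ.
By the voltage-divider rule, V = 7.96 × 20.60/22.78 = 7.198 V.

V ≈ 7.20 V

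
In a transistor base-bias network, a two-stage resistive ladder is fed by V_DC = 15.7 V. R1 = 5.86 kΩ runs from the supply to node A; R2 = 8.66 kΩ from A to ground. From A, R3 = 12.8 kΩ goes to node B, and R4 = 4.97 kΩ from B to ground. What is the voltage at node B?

Looking into the second stage from A: R3 + R4 = 17.77 kΩ appears in parallel with R2.
R2 ‖ (R3+R4) = 5.822 kΩ.
So V_A = 15.7 × 0.4984 = 7.825 V.
Stage 2 is unloaded, so V_B = V_A · R4/(R3+R4) = 7.825 × 4.97/17.77 = 2.188 V.

V_B ≈ 2.19 V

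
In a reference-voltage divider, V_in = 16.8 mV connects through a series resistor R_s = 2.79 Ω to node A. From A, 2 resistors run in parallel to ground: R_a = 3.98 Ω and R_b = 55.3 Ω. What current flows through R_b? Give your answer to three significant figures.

Combine the parallel branches: R_p = (1/3.98 + 1/55.3)⁻¹ = 3.713 Ω.
V_A = 16.8 × 3.713/6.503 = 9.592 mV.
Branch current I = V_A/R_b = 9.592/55.3 = 0.1735 mA.

I ≈ 0.173 mA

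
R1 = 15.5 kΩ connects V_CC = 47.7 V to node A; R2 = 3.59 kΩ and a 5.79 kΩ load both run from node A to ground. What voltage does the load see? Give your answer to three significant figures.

First combine the lower leg with the load: R2 ‖ R_L = 2.216 kΩ.
Now apply the divider: V_out = 47.7 × 0.1251 = 5.967 V.

V_out ≈ 5.97 V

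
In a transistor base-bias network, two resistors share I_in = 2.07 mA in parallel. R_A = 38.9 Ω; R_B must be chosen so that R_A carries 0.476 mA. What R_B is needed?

In a two-way split, I_A/I_in = R_B/(R_A + R_B).
0.476/2.07 = R_B/(R_A + R_B) → R_B = R_A · (0.2300)/(1 − 0.2300) = 38.9 × 0.2986 = 11.62 Ω.

R_B ≈ 11.6 Ω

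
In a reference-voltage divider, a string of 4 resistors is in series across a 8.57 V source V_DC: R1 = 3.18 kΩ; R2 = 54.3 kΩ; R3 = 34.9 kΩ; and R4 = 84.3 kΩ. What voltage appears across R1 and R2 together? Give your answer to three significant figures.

V ≈ 2.79 V

Series total: ΣR = 3.18 + 54.3 + 34.9 + 84.3 = 176.7 kΩ.
R_{R1..R2} = 3.18 + 54.3 = 57.48 kΩ.
By the voltage-divider rule, V = 8.57 × 57.48/176.7 = 2.788 V.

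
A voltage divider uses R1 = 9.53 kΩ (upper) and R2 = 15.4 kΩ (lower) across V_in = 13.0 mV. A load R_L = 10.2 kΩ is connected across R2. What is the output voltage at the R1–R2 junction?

V_out ≈ 5.09 mV

The load sits in parallel with R2, giving an effective lower resistance R2' = R2·R_L/(R2+R_L) = 6.136 kΩ.
Now apply the divider: V_out = 13.0 × 0.3917 = 5.092 mV.
(Unloaded it would be 8.03 mV; the load pulls it down.)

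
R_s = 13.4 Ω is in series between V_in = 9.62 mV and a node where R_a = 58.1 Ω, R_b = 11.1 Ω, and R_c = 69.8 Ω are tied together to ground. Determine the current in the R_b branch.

I ≈ 0.330 mA

Combine the parallel branches: R_p = (1/58.1 + 1/11.1 + 1/69.8)⁻¹ = 8.222 Ω.
V_A = 9.62 × 8.222/21.62 = 3.658 mV.
Branch current I = V_A/R_b = 3.658/11.1 = 0.3296 mA.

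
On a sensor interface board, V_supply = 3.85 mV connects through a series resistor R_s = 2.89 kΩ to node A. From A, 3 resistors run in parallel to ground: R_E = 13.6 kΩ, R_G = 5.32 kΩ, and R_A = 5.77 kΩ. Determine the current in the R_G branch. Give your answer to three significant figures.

I ≈ 0.321 µA

Parallel bank: R_p = 1/(1/13.6 + 1/5.32 + 1/5.77) = 2.300 kΩ.
Node voltage V_A = V_supply · R_p/(R_s + R_p) = 3.85 × 0.4431 = 1.706 mV.
I(R_G) = V_A / R_G = 1.706/5.32 = 0.3207 µA.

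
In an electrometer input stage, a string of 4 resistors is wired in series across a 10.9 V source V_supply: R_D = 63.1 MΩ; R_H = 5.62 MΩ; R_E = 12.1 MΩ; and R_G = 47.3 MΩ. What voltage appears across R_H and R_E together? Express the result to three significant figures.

Total series resistance ΣR = 63.1 + 5.62 + 12.1 + 47.3 = 128.1 MΩ.
R_{R_H..R_E} = 5.62 + 12.1 = 17.72 MΩ.
By the voltage-divider rule, V = 10.9 × 17.72/128.1 = 1.508 V.

V ≈ 1.51 V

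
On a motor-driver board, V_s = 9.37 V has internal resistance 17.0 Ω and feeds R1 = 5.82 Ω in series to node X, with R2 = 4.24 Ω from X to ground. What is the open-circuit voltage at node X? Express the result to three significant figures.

V_th ≈ 1.47 V

R1' = 17.0 + 5.82 = 22.82 Ω (source resistance + R1).
Open-circuit (no load on X): V_th = V_s · R2/(R1' + R2) = 9.37 × 4.24/(22.82 + 4.24) = 1.468 V.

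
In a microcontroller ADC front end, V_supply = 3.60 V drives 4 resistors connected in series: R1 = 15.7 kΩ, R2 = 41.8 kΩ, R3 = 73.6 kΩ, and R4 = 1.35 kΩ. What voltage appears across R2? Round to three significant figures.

V ≈ 1.14 V

ΣR = 15.7 + 41.8 + 73.6 + 1.35 = 132.4 kΩ.
By the voltage-divider rule, V = 3.60 × 41.80/132.4 = 1.136 V.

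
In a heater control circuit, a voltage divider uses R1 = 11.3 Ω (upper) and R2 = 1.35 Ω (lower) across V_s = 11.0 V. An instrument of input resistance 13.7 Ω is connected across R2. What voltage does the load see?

V_out ≈ 1.08 V

The load sits in parallel with R2, giving an effective lower resistance R2' = R2·R_L/(R2+R_L) = 1.229 Ω.
Voltage divider with the loaded lower leg: V_out = 11.0 × 1.229/(11.3 + 1.229) = 11.0 × 0.09809 = 1.079 V.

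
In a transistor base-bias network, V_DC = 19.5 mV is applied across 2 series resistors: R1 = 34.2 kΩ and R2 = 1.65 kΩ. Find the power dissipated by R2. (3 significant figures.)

P ≈ 0.488 nW

Series current I = V_DC/ΣR = 19.5/35.85 = 0.5439 µA.
P(R2) = I²·R2 = (0.5439)² × 1.65 = 0.4882 nW.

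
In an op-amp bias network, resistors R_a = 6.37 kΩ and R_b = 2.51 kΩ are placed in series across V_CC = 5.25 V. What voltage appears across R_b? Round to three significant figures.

V ≈ 1.48 V

Total series resistance ΣR = 6.37 + 2.51 = 8.880 kΩ.
By the voltage-divider rule, V = 5.25 × 2.510/8.880 = 1.484 V.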